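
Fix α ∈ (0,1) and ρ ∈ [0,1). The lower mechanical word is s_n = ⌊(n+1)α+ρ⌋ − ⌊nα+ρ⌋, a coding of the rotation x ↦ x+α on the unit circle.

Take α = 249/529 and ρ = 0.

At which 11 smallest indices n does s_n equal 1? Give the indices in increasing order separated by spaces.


n=0: ⌊249/529⌋−⌊0/529⌋ = 0−0 = 0
n=1: ⌊498/529⌋−⌊249/529⌋ = 0−0 = 0
n=2: ⌊747/529⌋−⌊498/529⌋ = 1−0 = 1  ← one
n=3: ⌊996/529⌋−⌊747/529⌋ = 1−1 = 0
n=4: ⌊1245/529⌋−⌊996/529⌋ = 2−1 = 1  ← one
n=5: ⌊1494/529⌋−⌊1245/529⌋ = 2−2 = 0
n=6: ⌊1743/529⌋−⌊1494/529⌋ = 3−2 = 1  ← one
n=7: ⌊1992/529⌋−⌊1743/529⌋ = 3−3 = 0
n=8: ⌊2241/529⌋−⌊1992/529⌋ = 4−3 = 1  ← one
n=9: ⌊2490/529⌋−⌊2241/529⌋ = 4−4 = 0
n=10: ⌊2739/529⌋−⌊2490/529⌋ = 5−4 = 1  ← one
n=11: ⌊2988/529⌋−⌊2739/529⌋ = 5−5 = 0
n=12: ⌊3237/529⌋−⌊2988/529⌋ = 6−5 = 1  ← one
n=13: ⌊3486/529⌋−⌊3237/529⌋ = 6−6 = 0
n=14: ⌊3735/529⌋−⌊3486/529⌋ = 7−6 = 1  ← one
n=15: ⌊3984/529⌋−⌊3735/529⌋ = 7−7 = 0
n=16: ⌊4233/529⌋−⌊3984/529⌋ = 8−7 = 1  ← one
n=17: ⌊4482/529⌋−⌊4233/529⌋ = 8−8 = 0
n=18: ⌊4731/529⌋−⌊4482/529⌋ = 8−8 = 0
n=19: ⌊4980/529⌋−⌊4731/529⌋ = 9−8 = 1  ← one
n=20: ⌊5229/529⌋−⌊4980/529⌋ = 9−9 = 0
n=21: ⌊5478/529⌋−⌊5229/529⌋ = 10−9 = 1  ← one
n=22: ⌊5727/529⌋−⌊5478/529⌋ = 10−10 = 0
n=23: ⌊5976/529⌋−⌊5727/529⌋ = 11−10 = 1  ← one
positions of the first 11 ones: 2 4 6 8 10 12 14 16 19 21 23

2 4 6 8 10 12 14 16 19 21 23


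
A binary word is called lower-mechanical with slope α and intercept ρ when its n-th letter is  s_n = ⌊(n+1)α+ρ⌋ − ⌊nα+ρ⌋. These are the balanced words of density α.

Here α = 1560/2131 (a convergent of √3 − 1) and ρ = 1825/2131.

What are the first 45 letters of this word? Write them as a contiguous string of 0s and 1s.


111011011101110111011011101110111011011101110

n=0: ⌊(1·1560+1825)/2131⌋ − ⌊(0·1560+1825)/2131⌋ = ⌊3385/2131⌋ − ⌊1825/2131⌋ = 1 − 0 = 1
n=1: ⌊(2·1560+1825)/2131⌋ − ⌊(1·1560+1825)/2131⌋ = ⌊4945/2131⌋ − ⌊3385/2131⌋ = 2 − 1 = 1
n=2: ⌊(3·1560+1825)/2131⌋ − ⌊(2·1560+1825)/2131⌋ = ⌊6505/2131⌋ − ⌊4945/2131⌋ = 3 − 2 = 1
n=3: ⌊(4·1560+1825)/2131⌋ − ⌊(3·1560+1825)/2131⌋ = ⌊8065/2131⌋ − ⌊6505/2131⌋ = 3 − 3 = 0
n=4: ⌊(5·1560+1825)/2131⌋ − ⌊(4·1560+1825)/2131⌋ = ⌊9625/2131⌋ − ⌊8065/2131⌋ = 4 − 3 = 1
n=5: ⌊(6·1560+1825)/2131⌋ − ⌊(5·1560+1825)/2131⌋ = ⌊11185/2131⌋ − ⌊9625/2131⌋ = 5 − 4 = 1
n=6: ⌊(7·1560+1825)/2131⌋ − ⌊(6·1560+1825)/2131⌋ = ⌊12745/2131⌋ − ⌊11185/2131⌋ = 5 − 5 = 0
n=7: ⌊(8·1560+1825)/2131⌋ − ⌊(7·1560+1825)/2131⌋ = ⌊14305/2131⌋ − ⌊12745/2131⌋ = 6 − 5 = 1
n=8: ⌊(9·1560+1825)/2131⌋ − ⌊(8·1560+1825)/2131⌋ = ⌊15865/2131⌋ − ⌊14305/2131⌋ = 7 − 6 = 1
n=9: ⌊(10·1560+1825)/2131⌋ − ⌊(9·1560+1825)/2131⌋ = ⌊17425/2131⌋ − ⌊15865/2131⌋ = 8 − 7 = 1
n=10: ⌊(11·1560+1825)/2131⌋ − ⌊(10·1560+1825)/2131⌋ = ⌊18985/2131⌋ − ⌊17425/2131⌋ = 8 − 8 = 0
n=11: ⌊(12·1560+1825)/2131⌋ − ⌊(11·1560+1825)/2131⌋ = ⌊20545/2131⌋ − ⌊18985/2131⌋ = 9 − 8 = 1
n=12: ⌊(13·1560+1825)/2131⌋ − ⌊(12·1560+1825)/2131⌋ = ⌊22105/2131⌋ − ⌊20545/2131⌋ = 10 − 9 = 1
n=13: ⌊(14·1560+1825)/2131⌋ − ⌊(13·1560+1825)/2131⌋ = ⌊23665/2131⌋ − ⌊22105/2131⌋ = 11 − 10 = 1
n=14: ⌊(15·1560+1825)/2131⌋ − ⌊(14·1560+1825)/2131⌋ = ⌊25225/2131⌋ − ⌊23665/2131⌋ = 11 − 11 = 0
n=15: ⌊(16·1560+1825)/2131⌋ − ⌊(15·1560+1825)/2131⌋ = ⌊26785/2131⌋ − ⌊25225/2131⌋ = 12 − 11 = 1
n=16: ⌊(17·1560+1825)/2131⌋ − ⌊(16·1560+1825)/2131⌋ = ⌊28345/2131⌋ − ⌊26785/2131⌋ = 13 − 12 = 1
n=17: ⌊(18·1560+1825)/2131⌋ − ⌊(17·1560+1825)/2131⌋ = ⌊29905/2131⌋ − ⌊28345/2131⌋ = 14 − 13 = 1
n=18: ⌊(19·1560+1825)/2131⌋ − ⌊(18·1560+1825)/2131⌋ = ⌊31465/2131⌋ − ⌊29905/2131⌋ = 14 − 14 = 0
n=19: ⌊(20·1560+1825)/2131⌋ − ⌊(19·1560+1825)/2131⌋ = ⌊33025/2131⌋ − ⌊31465/2131⌋ = 15 − 14 = 1
n=20: ⌊(21·1560+1825)/2131⌋ − ⌊(20·1560+1825)/2131⌋ = ⌊34585/2131⌋ − ⌊33025/2131⌋ = 16 − 15 = 1
n=21: ⌊(22·1560+1825)/2131⌋ − ⌊(21·1560+1825)/2131⌋ = ⌊36145/2131⌋ − ⌊34585/2131⌋ = 16 − 16 = 0
n=22: ⌊(23·1560+1825)/2131⌋ − ⌊(22·1560+1825)/2131⌋ = ⌊37705/2131⌋ − ⌊36145/2131⌋ = 17 − 16 = 1
n=23: ⌊(24·1560+1825)/2131⌋ − ⌊(23·1560+1825)/2131⌋ = ⌊39265/2131⌋ − ⌊37705/2131⌋ = 18 − 17 = 1
n=24: ⌊(25·1560+1825)/2131⌋ − ⌊(24·1560+1825)/2131⌋ = ⌊40825/2131⌋ − ⌊39265/2131⌋ = 19 − 18 = 1
n=25: ⌊(26·1560+1825)/2131⌋ − ⌊(25·1560+1825)/2131⌋ = ⌊42385/2131⌋ − ⌊40825/2131⌋ = 19 − 19 = 0
n=26: ⌊(27·1560+1825)/2131⌋ − ⌊(26·1560+1825)/2131⌋ = ⌊43945/2131⌋ − ⌊42385/2131⌋ = 20 − 19 = 1
n=27: ⌊(28·1560+1825)/2131⌋ − ⌊(27·1560+1825)/2131⌋ = ⌊45505/2131⌋ − ⌊43945/2131⌋ = 21 − 20 = 1
n=28: ⌊(29·1560+1825)/2131⌋ − ⌊(28·1560+1825)/2131⌋ = ⌊47065/2131⌋ − ⌊45505/2131⌋ = 22 − 21 = 1
n=29: ⌊(30·1560+1825)/2131⌋ − ⌊(29·1560+1825)/2131⌋ = ⌊48625/2131⌋ − ⌊47065/2131⌋ = 22 − 22 = 0
n=30: ⌊(31·1560+1825)/2131⌋ − ⌊(30·1560+1825)/2131⌋ = ⌊50185/2131⌋ − ⌊48625/2131⌋ = 23 − 22 = 1
n=31: ⌊(32·1560+1825)/2131⌋ − ⌊(31·1560+1825)/2131⌋ = ⌊51745/2131⌋ − ⌊50185/2131⌋ = 24 − 23 = 1
n=32: ⌊(33·1560+1825)/2131⌋ − ⌊(32·1560+1825)/2131⌋ = ⌊53305/2131⌋ − ⌊51745/2131⌋ = 25 − 24 = 1
n=33: ⌊(34·1560+1825)/2131⌋ − ⌊(33·1560+1825)/2131⌋ = ⌊54865/2131⌋ − ⌊53305/2131⌋ = 25 − 25 = 0
n=34: ⌊(35·1560+1825)/2131⌋ − ⌊(34·1560+1825)/2131⌋ = ⌊56425/2131⌋ − ⌊54865/2131⌋ = 26 − 25 = 1
n=35: ⌊(36·1560+1825)/2131⌋ − ⌊(35·1560+1825)/2131⌋ = ⌊57985/2131⌋ − ⌊56425/2131⌋ = 27 − 26 = 1
n=36: ⌊(37·1560+1825)/2131⌋ − ⌊(36·1560+1825)/2131⌋ = ⌊59545/2131⌋ − ⌊57985/2131⌋ = 27 − 27 = 0
n=37: ⌊(38·1560+1825)/2131⌋ − ⌊(37·1560+1825)/2131⌋ = ⌊61105/2131⌋ − ⌊59545/2131⌋ = 28 − 27 = 1
n=38: ⌊(39·1560+1825)/2131⌋ − ⌊(38·1560+1825)/2131⌋ = ⌊62665/2131⌋ − ⌊61105/2131⌋ = 29 − 28 = 1
n=39: ⌊(40·1560+1825)/2131⌋ − ⌊(39·1560+1825)/2131⌋ = ⌊64225/2131⌋ − ⌊62665/2131⌋ = 30 − 29 = 1
n=40: ⌊(41·1560+1825)/2131⌋ − ⌊(40·1560+1825)/2131⌋ = ⌊65785/2131⌋ − ⌊64225/2131⌋ = 30 − 30 = 0
n=41: ⌊(42·1560+1825)/2131⌋ − ⌊(41·1560+1825)/2131⌋ = ⌊67345/2131⌋ − ⌊65785/2131⌋ = 31 − 30 = 1
n=42: ⌊(43·1560+1825)/2131⌋ − ⌊(42·1560+1825)/2131⌋ = ⌊68905/2131⌋ − ⌊67345/2131⌋ = 32 − 31 = 1
n=43: ⌊(44·1560+1825)/2131⌋ − ⌊(43·1560+1825)/2131⌋ = ⌊70465/2131⌋ − ⌊68905/2131⌋ = 33 − 32 = 1
n=44: ⌊(45·1560+1825)/2131⌋ − ⌊(44·1560+1825)/2131⌋ = ⌊72025/2131⌋ − ⌊70465/2131⌋ = 33 − 33 = 0


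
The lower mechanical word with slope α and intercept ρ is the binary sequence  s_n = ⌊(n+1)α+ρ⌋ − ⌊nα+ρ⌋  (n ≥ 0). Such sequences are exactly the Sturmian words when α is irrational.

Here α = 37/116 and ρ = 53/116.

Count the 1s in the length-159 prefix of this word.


#1s = Σ_{n=0}^{158} s_n = Σ_{n=0}^{158} (⌊(n+1)α+ρ⌋ − ⌊nα+ρ⌋)
the sum telescopes: every ⌊nα+ρ⌋ with 0 < n < 159 appears once with + and once with −, leaving ⌊159α+ρ⌋ − ⌊0·α+ρ⌋
159α + ρ = (159·37 + 53) / 116 = 5936/116
ρ = 53/116
⌊5936/116⌋ = 51,  ⌊53/116⌋ = 0
#1s = 51 − 0 = 51

51


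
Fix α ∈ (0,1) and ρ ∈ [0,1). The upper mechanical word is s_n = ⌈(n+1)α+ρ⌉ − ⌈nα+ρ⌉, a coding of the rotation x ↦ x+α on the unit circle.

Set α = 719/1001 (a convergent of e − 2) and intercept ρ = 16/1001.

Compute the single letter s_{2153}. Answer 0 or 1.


(n+1)α + ρ = (2154·719 + 16) / 1001 = 1548742/1001
nα + ρ     = (2153·719 + 16) / 1001 = 1548023/1001
⌈1548742/1001⌉ = 1548,  ⌈1548023/1001⌉ = 1547
s_{2153} = 1548 − 1547 = 1

1


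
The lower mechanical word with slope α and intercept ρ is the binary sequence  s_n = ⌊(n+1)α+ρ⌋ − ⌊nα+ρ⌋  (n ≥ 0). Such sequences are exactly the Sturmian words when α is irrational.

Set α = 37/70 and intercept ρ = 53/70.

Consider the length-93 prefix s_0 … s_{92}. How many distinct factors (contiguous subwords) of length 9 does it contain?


10

t_n = ⌊(n·37+53)/70⌋ for n = 0 … 93:
  n=0…9: ⌊53/70⌋=0 ⌊90/70⌋=1 ⌊127/70⌋=1 ⌊164/70⌋=2 ⌊201/70⌋=2 ⌊238/70⌋=3 ⌊275/70⌋=3 ⌊312/70⌋=4 ⌊349/70⌋=4 ⌊386/70⌋=5
  n=10…19: ⌊423/70⌋=6 ⌊460/70⌋=6 ⌊497/70⌋=7 ⌊534/70⌋=7 ⌊571/70⌋=8 ⌊608/70⌋=8 ⌊645/70⌋=9 ⌊682/70⌋=9 ⌊719/70⌋=10 ⌊756/70⌋=10
  n=20…29: ⌊793/70⌋=11 ⌊830/70⌋=11 ⌊867/70⌋=12 ⌊904/70⌋=12 ⌊941/70⌋=13 ⌊978/70⌋=13 ⌊1015/70⌋=14 ⌊1052/70⌋=15 ⌊1089/70⌋=15 ⌊1126/70⌋=16
  n=30…39: ⌊1163/70⌋=16 ⌊1200/70⌋=17 ⌊1237/70⌋=17 ⌊1274/70⌋=18 ⌊1311/70⌋=18 ⌊1348/70⌋=19 ⌊1385/70⌋=19 ⌊1422/70⌋=20 ⌊1459/70⌋=20 ⌊1496/70⌋=21
  n=40…49: ⌊1533/70⌋=21 ⌊1570/70⌋=22 ⌊1607/70⌋=22 ⌊1644/70⌋=23 ⌊1681/70⌋=24 ⌊1718/70⌋=24 ⌊1755/70⌋=25 ⌊1792/70⌋=25 ⌊1829/70⌋=26 ⌊1866/70⌋=26
  n=50…59: ⌊1903/70⌋=27 ⌊1940/70⌋=27 ⌊1977/70⌋=28 ⌊2014/70⌋=28 ⌊2051/70⌋=29 ⌊2088/70⌋=29 ⌊2125/70⌋=30 ⌊2162/70⌋=30 ⌊2199/70⌋=31 ⌊2236/70⌋=31
  n=60…69: ⌊2273/70⌋=32 ⌊2310/70⌋=33 ⌊2347/70⌋=33 ⌊2384/70⌋=34 ⌊2421/70⌋=34 ⌊2458/70⌋=35 ⌊2495/70⌋=35 ⌊2532/70⌋=36 ⌊2569/70⌋=36 ⌊2606/70⌋=37
  n=70…79: ⌊2643/70⌋=37 ⌊2680/70⌋=38 ⌊2717/70⌋=38 ⌊2754/70⌋=39 ⌊2791/70⌋=39 ⌊2828/70⌋=40 ⌊2865/70⌋=40 ⌊2902/70⌋=41 ⌊2939/70⌋=41 ⌊2976/70⌋=42
  n=80…89: ⌊3013/70⌋=43 ⌊3050/70⌋=43 ⌊3087/70⌋=44 ⌊3124/70⌋=44 ⌊3161/70⌋=45 ⌊3198/70⌋=45 ⌊3235/70⌋=46 ⌊3272/70⌋=46 ⌊3309/70⌋=47 ⌊3346/70⌋=47
  n=90…93: ⌊3383/70⌋=48 ⌊3420/70⌋=48 ⌊3457/70⌋=49 ⌊3494/70⌋=49
s_n = t_(n+1) − t_n for n = 0 … 92 gives
prefix = 101010101101010101010101011010101010101010110101010101010101101010101010101010110101010101010
slide a length-9 window over [0..8] … [84..92] (85 windows); first occurrence of each distinct factor:
  [  0..  8] 101010101
  [  1..  9] 010101011
  [  2.. 10] 101010110
  [  3.. 11] 010101101
  [  4.. 12] 101011010
  [  5.. 13] 010110101
  [  6.. 14] 101101010
  [  7.. 15] 011010101
  [  8.. 16] 110101010
  [ 10.. 18] 010101010
  (the other 75 windows repeat one of these)
distinct factors: {010101010, 010101011, 010101101, 010110101, 011010101, 101010101, 101010110, 101011010, 101101010, 110101010}
count = 10  (Sturmian bound for length 9 is 10)


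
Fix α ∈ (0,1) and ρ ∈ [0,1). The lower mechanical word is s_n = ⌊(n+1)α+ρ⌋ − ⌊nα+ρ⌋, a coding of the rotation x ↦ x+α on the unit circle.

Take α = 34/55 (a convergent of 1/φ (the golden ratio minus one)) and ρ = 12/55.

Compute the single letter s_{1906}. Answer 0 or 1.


(n+1)α + ρ = (1907·34 + 12) / 55 = 64850/55
nα + ρ     = (1906·34 + 12) / 55 = 64816/55
⌊64850/55⌋ = 1179,  ⌊64816/55⌋ = 1178
s_{1906} = 1179 − 1178 = 1

1


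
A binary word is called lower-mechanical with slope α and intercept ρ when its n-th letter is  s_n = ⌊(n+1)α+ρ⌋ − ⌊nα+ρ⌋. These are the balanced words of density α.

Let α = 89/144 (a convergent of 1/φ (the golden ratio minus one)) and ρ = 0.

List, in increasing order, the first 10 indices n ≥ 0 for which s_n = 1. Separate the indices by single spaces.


n=0: ⌊89/144⌋−⌊0/144⌋ = 0−0 = 0
n=1: ⌊178/144⌋−⌊89/144⌋ = 1−0 = 1  ← one
n=2: ⌊267/144⌋−⌊178/144⌋ = 1−1 = 0
n=3: ⌊356/144⌋−⌊267/144⌋ = 2−1 = 1  ← one
n=4: ⌊445/144⌋−⌊356/144⌋ = 3−2 = 1  ← one
n=5: ⌊534/144⌋−⌊445/144⌋ = 3−3 = 0
n=6: ⌊623/144⌋−⌊534/144⌋ = 4−3 = 1  ← one
n=7: ⌊712/144⌋−⌊623/144⌋ = 4−4 = 0
n=8: ⌊801/144⌋−⌊712/144⌋ = 5−4 = 1  ← one
n=9: ⌊890/144⌋−⌊801/144⌋ = 6−5 = 1  ← one
n=10: ⌊979/144⌋−⌊890/144⌋ = 6−6 = 0
n=11: ⌊1068/144⌋−⌊979/144⌋ = 7−6 = 1  ← one
n=12: ⌊1157/144⌋−⌊1068/144⌋ = 8−7 = 1  ← one
n=13: ⌊1246/144⌋−⌊1157/144⌋ = 8−8 = 0
n=14: ⌊1335/144⌋−⌊1246/144⌋ = 9−8 = 1  ← one
n=15: ⌊1424/144⌋−⌊1335/144⌋ = 9−9 = 0
n=16: ⌊1513/144⌋−⌊1424/144⌋ = 10−9 = 1  ← one
positions of the first 10 ones: 1 3 4 6 8 9 11 12 14 16

1 3 4 6 8 9 11 12 14 16


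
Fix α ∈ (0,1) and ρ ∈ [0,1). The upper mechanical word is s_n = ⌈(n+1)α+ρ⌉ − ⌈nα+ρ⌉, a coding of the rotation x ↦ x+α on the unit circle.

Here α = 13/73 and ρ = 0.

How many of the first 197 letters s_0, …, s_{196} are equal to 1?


#1s = Σ_{n=0}^{196} s_n = Σ_{n=0}^{196} (⌈(n+1)α+ρ⌉ − ⌈nα+ρ⌉)
the sum telescopes: every ⌈nα+ρ⌉ with 0 < n < 197 appears once with + and once with −, leaving ⌈197α+ρ⌉ − ⌈0·α+ρ⌉
197α + ρ = (197·13) / 73 = 2561/73
ρ = 0/73
⌈2561/73⌉ = 36,  ⌈0/73⌉ = 0
#1s = 36 − 0 = 36

36


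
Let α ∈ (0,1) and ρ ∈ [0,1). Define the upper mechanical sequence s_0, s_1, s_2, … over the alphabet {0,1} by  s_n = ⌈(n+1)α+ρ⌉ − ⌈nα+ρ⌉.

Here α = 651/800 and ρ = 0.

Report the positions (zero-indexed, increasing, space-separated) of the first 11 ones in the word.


0 1 2 3 4 6 7 8 9 11 12

n=0: ⌈651/800⌉−⌈0/800⌉ = 1−0 = 1  ← one
n=1: ⌈1302/800⌉−⌈651/800⌉ = 2−1 = 1  ← one
n=2: ⌈1953/800⌉−⌈1302/800⌉ = 3−2 = 1  ← one
n=3: ⌈2604/800⌉−⌈1953/800⌉ = 4−3 = 1  ← one
n=4: ⌈3255/800⌉−⌈2604/800⌉ = 5−4 = 1  ← one
n=5: ⌈3906/800⌉−⌈3255/800⌉ = 5−5 = 0
n=6: ⌈4557/800⌉−⌈3906/800⌉ = 6−5 = 1  ← one
n=7: ⌈5208/800⌉−⌈4557/800⌉ = 7−6 = 1  ← one
n=8: ⌈5859/800⌉−⌈5208/800⌉ = 8−7 = 1  ← one
n=9: ⌈6510/800⌉−⌈5859/800⌉ = 9−8 = 1  ← one
n=10: ⌈7161/800⌉−⌈6510/800⌉ = 9−9 = 0
n=11: ⌈7812/800⌉−⌈7161/800⌉ = 10−9 = 1  ← one
n=12: ⌈8463/800⌉−⌈7812/800⌉ = 11−10 = 1  ← one
positions of the first 11 ones: 0 1 2 3 4 6 7 8 9 11 12


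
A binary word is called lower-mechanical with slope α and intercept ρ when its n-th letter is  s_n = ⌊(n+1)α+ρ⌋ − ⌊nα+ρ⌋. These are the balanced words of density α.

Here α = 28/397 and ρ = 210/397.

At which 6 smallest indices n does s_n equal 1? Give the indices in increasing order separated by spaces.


n=0: ⌊238/397⌋−⌊210/397⌋ = 0−0 = 0
n=1: ⌊266/397⌋−⌊238/397⌋ = 0−0 = 0
  …
n=6: ⌊406/397⌋−⌊378/397⌋ = 1−0 = 1  ← one
n=7: ⌊434/397⌋−⌊406/397⌋ = 1−1 = 0
n=8: ⌊462/397⌋−⌊434/397⌋ = 1−1 = 0
  …
n=20: ⌊798/397⌋−⌊770/397⌋ = 2−1 = 1  ← one
n=21: ⌊826/397⌋−⌊798/397⌋ = 2−2 = 0
n=22: ⌊854/397⌋−⌊826/397⌋ = 2−2 = 0
  …
n=35: ⌊1218/397⌋−⌊1190/397⌋ = 3−2 = 1  ← one
n=36: ⌊1246/397⌋−⌊1218/397⌋ = 3−3 = 0
n=37: ⌊1274/397⌋−⌊1246/397⌋ = 3−3 = 0
  …
n=49: ⌊1610/397⌋−⌊1582/397⌋ = 4−3 = 1  ← one
n=50: ⌊1638/397⌋−⌊1610/397⌋ = 4−4 = 0
n=51: ⌊1666/397⌋−⌊1638/397⌋ = 4−4 = 0
  …
n=63: ⌊2002/397⌋−⌊1974/397⌋ = 5−4 = 1  ← one
n=64: ⌊2030/397⌋−⌊2002/397⌋ = 5−5 = 0
n=65: ⌊2058/397⌋−⌊2030/397⌋ = 5−5 = 0
  …
n=77: ⌊2394/397⌋−⌊2366/397⌋ = 6−5 = 1  ← one
positions of the first 6 ones: 6 20 35 49 63 77

6 20 35 49 63 77


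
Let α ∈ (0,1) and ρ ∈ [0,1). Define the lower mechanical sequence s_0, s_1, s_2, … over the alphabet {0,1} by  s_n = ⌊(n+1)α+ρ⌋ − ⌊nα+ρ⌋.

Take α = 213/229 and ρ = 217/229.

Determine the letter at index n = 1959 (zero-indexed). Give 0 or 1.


(n+1)α + ρ = (1960·213 + 217) / 229 = 417697/229
nα + ρ     = (1959·213 + 217) / 229 = 417484/229
⌊417697/229⌋ = 1824,  ⌊417484/229⌋ = 1823
s_{1959} = 1824 − 1823 = 1

1


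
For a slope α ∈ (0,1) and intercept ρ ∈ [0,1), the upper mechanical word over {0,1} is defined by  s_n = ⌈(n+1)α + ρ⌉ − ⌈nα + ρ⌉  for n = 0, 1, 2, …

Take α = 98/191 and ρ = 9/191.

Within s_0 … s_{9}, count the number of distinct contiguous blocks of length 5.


2

t_n = ⌈(n·98+9)/191⌉ for n = 0 … 10:
  n=0…9: ⌈9/191⌉=1 ⌈107/191⌉=1 ⌈205/191⌉=2 ⌈303/191⌉=2 ⌈401/191⌉=3 ⌈499/191⌉=3 ⌈597/191⌉=4 ⌈695/191⌉=4 ⌈793/191⌉=5 ⌈891/191⌉=5
  n=10: ⌈989/191⌉=6
s_n = t_(n+1) − t_n for n = 0 … 9 gives
prefix = 0101010101
slide a length-5 window over [0..4] … [5..9] (6 windows); first occurrence of each distinct factor:
  [  0..  4] 01010
  [  1..  5] 10101
  (the other 4 windows repeat one of these)
distinct factors: {01010, 10101}
count = 2  (Sturmian bound for length 5 is 6)


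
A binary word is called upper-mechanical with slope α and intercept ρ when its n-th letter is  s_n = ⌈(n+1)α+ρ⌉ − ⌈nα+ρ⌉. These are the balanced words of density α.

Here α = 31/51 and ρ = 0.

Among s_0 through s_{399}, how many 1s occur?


244

#1s = Σ_{n=0}^{399} s_n = Σ_{n=0}^{399} (⌈(n+1)α+ρ⌉ − ⌈nα+ρ⌉)
the sum telescopes: every ⌈nα+ρ⌉ with 0 < n < 400 appears once with + and once with −, leaving ⌈400α+ρ⌉ − ⌈0·α+ρ⌉
400α + ρ = (400·31) / 51 = 12400/51
ρ = 0/51
⌈12400/51⌉ = 244,  ⌈0/51⌉ = 0
#1s = 244 − 0 = 244


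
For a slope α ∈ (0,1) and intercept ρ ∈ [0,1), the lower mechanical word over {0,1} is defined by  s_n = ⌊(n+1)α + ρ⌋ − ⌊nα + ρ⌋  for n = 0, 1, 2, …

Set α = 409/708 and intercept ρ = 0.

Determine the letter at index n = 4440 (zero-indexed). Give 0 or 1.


(n+1)α + ρ = (4441·409) / 708 = 1816369/708
nα + ρ     = (4440·409) / 708 = 1815960/708
⌊1816369/708⌋ = 2565,  ⌊1815960/708⌋ = 2564
s_{4440} = 2565 − 2564 = 1

1


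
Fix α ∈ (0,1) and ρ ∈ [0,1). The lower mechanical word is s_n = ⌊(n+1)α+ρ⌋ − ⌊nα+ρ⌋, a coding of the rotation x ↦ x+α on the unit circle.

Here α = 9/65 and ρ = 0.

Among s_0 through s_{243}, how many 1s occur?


33

#1s = Σ_{n=0}^{243} s_n = Σ_{n=0}^{243} (⌊(n+1)α+ρ⌋ − ⌊nα+ρ⌋)
the sum telescopes: every ⌊nα+ρ⌋ with 0 < n < 244 appears once with + and once with −, leaving ⌊244α+ρ⌋ − ⌊0·α+ρ⌋
244α + ρ = (244·9) / 65 = 2196/65
ρ = 0/65
⌊2196/65⌋ = 33,  ⌊0/65⌋ = 0
#1s = 33 − 0 = 33


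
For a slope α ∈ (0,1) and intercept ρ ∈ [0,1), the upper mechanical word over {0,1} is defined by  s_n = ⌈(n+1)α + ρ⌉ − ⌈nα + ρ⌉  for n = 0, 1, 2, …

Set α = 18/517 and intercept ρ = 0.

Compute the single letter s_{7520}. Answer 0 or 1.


(n+1)α + ρ = (7521·18) / 517 = 135378/517
nα + ρ     = (7520·18) / 517 = 135360/517
⌈135378/517⌉ = 262,  ⌈135360/517⌉ = 262
s_{7520} = 262 − 262 = 0

0


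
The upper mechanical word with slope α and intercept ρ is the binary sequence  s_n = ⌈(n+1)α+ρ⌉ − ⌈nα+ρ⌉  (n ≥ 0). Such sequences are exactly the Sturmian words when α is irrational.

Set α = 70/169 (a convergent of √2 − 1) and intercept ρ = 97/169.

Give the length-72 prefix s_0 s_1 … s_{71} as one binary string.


010101001010010101001010010100101010010100101010010100101010010100101001

n=0: ⌈(1·70+97)/169⌉ − ⌈(0·70+97)/169⌉ = ⌈167/169⌉ − ⌈97/169⌉ = 1 − 1 = 0
n=1: ⌈(2·70+97)/169⌉ − ⌈(1·70+97)/169⌉ = ⌈237/169⌉ − ⌈167/169⌉ = 2 − 1 = 1
n=2: ⌈(3·70+97)/169⌉ − ⌈(2·70+97)/169⌉ = ⌈307/169⌉ − ⌈237/169⌉ = 2 − 2 = 0
n=3: ⌈(4·70+97)/169⌉ − ⌈(3·70+97)/169⌉ = ⌈377/169⌉ − ⌈307/169⌉ = 3 − 2 = 1
n=4: ⌈(5·70+97)/169⌉ − ⌈(4·70+97)/169⌉ = ⌈447/169⌉ − ⌈377/169⌉ = 3 − 3 = 0
n=5: ⌈(6·70+97)/169⌉ − ⌈(5·70+97)/169⌉ = ⌈517/169⌉ − ⌈447/169⌉ = 4 − 3 = 1
n=6: ⌈(7·70+97)/169⌉ − ⌈(6·70+97)/169⌉ = ⌈587/169⌉ − ⌈517/169⌉ = 4 − 4 = 0
n=7: ⌈(8·70+97)/169⌉ − ⌈(7·70+97)/169⌉ = ⌈657/169⌉ − ⌈587/169⌉ = 4 − 4 = 0
n=8: ⌈(9·70+97)/169⌉ − ⌈(8·70+97)/169⌉ = ⌈727/169⌉ − ⌈657/169⌉ = 5 − 4 = 1
n=9: ⌈(10·70+97)/169⌉ − ⌈(9·70+97)/169⌉ = ⌈797/169⌉ − ⌈727/169⌉ = 5 − 5 = 0
n=10: ⌈(11·70+97)/169⌉ − ⌈(10·70+97)/169⌉ = ⌈867/169⌉ − ⌈797/169⌉ = 6 − 5 = 1
n=11: ⌈(12·70+97)/169⌉ − ⌈(11·70+97)/169⌉ = ⌈937/169⌉ − ⌈867/169⌉ = 6 − 6 = 0
n=12: ⌈(13·70+97)/169⌉ − ⌈(12·70+97)/169⌉ = ⌈1007/169⌉ − ⌈937/169⌉ = 6 − 6 = 0
n=13: ⌈(14·70+97)/169⌉ − ⌈(13·70+97)/169⌉ = ⌈1077/169⌉ − ⌈1007/169⌉ = 7 − 6 = 1
n=14: ⌈(15·70+97)/169⌉ − ⌈(14·70+97)/169⌉ = ⌈1147/169⌉ − ⌈1077/169⌉ = 7 − 7 = 0
n=15: ⌈(16·70+97)/169⌉ − ⌈(15·70+97)/169⌉ = ⌈1217/169⌉ − ⌈1147/169⌉ = 8 − 7 = 1
n=16: ⌈(17·70+97)/169⌉ − ⌈(16·70+97)/169⌉ = ⌈1287/169⌉ − ⌈1217/169⌉ = 8 − 8 = 0
n=17: ⌈(18·70+97)/169⌉ − ⌈(17·70+97)/169⌉ = ⌈1357/169⌉ − ⌈1287/169⌉ = 9 − 8 = 1
n=18: ⌈(19·70+97)/169⌉ − ⌈(18·70+97)/169⌉ = ⌈1427/169⌉ − ⌈1357/169⌉ = 9 − 9 = 0
n=19: ⌈(20·70+97)/169⌉ − ⌈(19·70+97)/169⌉ = ⌈1497/169⌉ − ⌈1427/169⌉ = 9 − 9 = 0
n=20: ⌈(21·70+97)/169⌉ − ⌈(20·70+97)/169⌉ = ⌈1567/169⌉ − ⌈1497/169⌉ = 10 − 9 = 1
n=21: ⌈(22·70+97)/169⌉ − ⌈(21·70+97)/169⌉ = ⌈1637/169⌉ − ⌈1567/169⌉ = 10 − 10 = 0
n=22: ⌈(23·70+97)/169⌉ − ⌈(22·70+97)/169⌉ = ⌈1707/169⌉ − ⌈1637/169⌉ = 11 − 10 = 1
n=23: ⌈(24·70+97)/169⌉ − ⌈(23·70+97)/169⌉ = ⌈1777/169⌉ − ⌈1707/169⌉ = 11 − 11 = 0
n=24: ⌈(25·70+97)/169⌉ − ⌈(24·70+97)/169⌉ = ⌈1847/169⌉ − ⌈1777/169⌉ = 11 − 11 = 0
n=25: ⌈(26·70+97)/169⌉ − ⌈(25·70+97)/169⌉ = ⌈1917/169⌉ − ⌈1847/169⌉ = 12 − 11 = 1
n=26: ⌈(27·70+97)/169⌉ − ⌈(26·70+97)/169⌉ = ⌈1987/169⌉ − ⌈1917/169⌉ = 12 − 12 = 0
n=27: ⌈(28·70+97)/169⌉ − ⌈(27·70+97)/169⌉ = ⌈2057/169⌉ − ⌈1987/169⌉ = 13 − 12 = 1
n=28: ⌈(29·70+97)/169⌉ − ⌈(28·70+97)/169⌉ = ⌈2127/169⌉ − ⌈2057/169⌉ = 13 − 13 = 0
n=29: ⌈(30·70+97)/169⌉ − ⌈(29·70+97)/169⌉ = ⌈2197/169⌉ − ⌈2127/169⌉ = 13 − 13 = 0
n=30: ⌈(31·70+97)/169⌉ − ⌈(30·70+97)/169⌉ = ⌈2267/169⌉ − ⌈2197/169⌉ = 14 − 13 = 1
n=31: ⌈(32·70+97)/169⌉ − ⌈(31·70+97)/169⌉ = ⌈2337/169⌉ − ⌈2267/169⌉ = 14 − 14 = 0
n=32: ⌈(33·70+97)/169⌉ − ⌈(32·70+97)/169⌉ = ⌈2407/169⌉ − ⌈2337/169⌉ = 15 − 14 = 1
n=33: ⌈(34·70+97)/169⌉ − ⌈(33·70+97)/169⌉ = ⌈2477/169⌉ − ⌈2407/169⌉ = 15 − 15 = 0
n=34: ⌈(35·70+97)/169⌉ − ⌈(34·70+97)/169⌉ = ⌈2547/169⌉ − ⌈2477/169⌉ = 16 − 15 = 1
n=35: ⌈(36·70+97)/169⌉ − ⌈(35·70+97)/169⌉ = ⌈2617/169⌉ − ⌈2547/169⌉ = 16 − 16 = 0
n=36: ⌈(37·70+97)/169⌉ − ⌈(36·70+97)/169⌉ = ⌈2687/169⌉ − ⌈2617/169⌉ = 16 − 16 = 0
n=37: ⌈(38·70+97)/169⌉ − ⌈(37·70+97)/169⌉ = ⌈2757/169⌉ − ⌈2687/169⌉ = 17 − 16 = 1
n=38: ⌈(39·70+97)/169⌉ − ⌈(38·70+97)/169⌉ = ⌈2827/169⌉ − ⌈2757/169⌉ = 17 − 17 = 0
n=39: ⌈(40·70+97)/169⌉ − ⌈(39·70+97)/169⌉ = ⌈2897/169⌉ − ⌈2827/169⌉ = 18 − 17 = 1
n=40: ⌈(41·70+97)/169⌉ − ⌈(40·70+97)/169⌉ = ⌈2967/169⌉ − ⌈2897/169⌉ = 18 − 18 = 0
n=41: ⌈(42·70+97)/169⌉ − ⌈(41·70+97)/169⌉ = ⌈3037/169⌉ − ⌈2967/169⌉ = 18 − 18 = 0
n=42: ⌈(43·70+97)/169⌉ − ⌈(42·70+97)/169⌉ = ⌈3107/169⌉ − ⌈3037/169⌉ = 19 − 18 = 1
n=43: ⌈(44·70+97)/169⌉ − ⌈(43·70+97)/169⌉ = ⌈3177/169⌉ − ⌈3107/169⌉ = 19 − 19 = 0
n=44: ⌈(45·70+97)/169⌉ − ⌈(44·70+97)/169⌉ = ⌈3247/169⌉ − ⌈3177/169⌉ = 20 − 19 = 1
n=45: ⌈(46·70+97)/169⌉ − ⌈(45·70+97)/169⌉ = ⌈3317/169⌉ − ⌈3247/169⌉ = 20 − 20 = 0
n=46: ⌈(47·70+97)/169⌉ − ⌈(46·70+97)/169⌉ = ⌈3387/169⌉ − ⌈3317/169⌉ = 21 − 20 = 1
n=47: ⌈(48·70+97)/169⌉ − ⌈(47·70+97)/169⌉ = ⌈3457/169⌉ − ⌈3387/169⌉ = 21 − 21 = 0
n=48: ⌈(49·70+97)/169⌉ − ⌈(48·70+97)/169⌉ = ⌈3527/169⌉ − ⌈3457/169⌉ = 21 − 21 = 0
n=49: ⌈(50·70+97)/169⌉ − ⌈(49·70+97)/169⌉ = ⌈3597/169⌉ − ⌈3527/169⌉ = 22 − 21 = 1
n=50: ⌈(51·70+97)/169⌉ − ⌈(50·70+97)/169⌉ = ⌈3667/169⌉ − ⌈3597/169⌉ = 22 − 22 = 0
n=51: ⌈(52·70+97)/169⌉ − ⌈(51·70+97)/169⌉ = ⌈3737/169⌉ − ⌈3667/169⌉ = 23 − 22 = 1
n=52: ⌈(53·70+97)/169⌉ − ⌈(52·70+97)/169⌉ = ⌈3807/169⌉ − ⌈3737/169⌉ = 23 − 23 = 0
n=53: ⌈(54·70+97)/169⌉ − ⌈(53·70+97)/169⌉ = ⌈3877/169⌉ − ⌈3807/169⌉ = 23 − 23 = 0
n=54: ⌈(55·70+97)/169⌉ − ⌈(54·70+97)/169⌉ = ⌈3947/169⌉ − ⌈3877/169⌉ = 24 − 23 = 1
n=55: ⌈(56·70+97)/169⌉ − ⌈(55·70+97)/169⌉ = ⌈4017/169⌉ − ⌈3947/169⌉ = 24 − 24 = 0
n=56: ⌈(57·70+97)/169⌉ − ⌈(56·70+97)/169⌉ = ⌈4087/169⌉ − ⌈4017/169⌉ = 25 − 24 = 1
n=57: ⌈(58·70+97)/169⌉ − ⌈(57·70+97)/169⌉ = ⌈4157/169⌉ − ⌈4087/169⌉ = 25 − 25 = 0
n=58: ⌈(59·70+97)/169⌉ − ⌈(58·70+97)/169⌉ = ⌈4227/169⌉ − ⌈4157/169⌉ = 26 − 25 = 1
n=59: ⌈(60·70+97)/169⌉ − ⌈(59·70+97)/169⌉ = ⌈4297/169⌉ − ⌈4227/169⌉ = 26 − 26 = 0
n=60: ⌈(61·70+97)/169⌉ − ⌈(60·70+97)/169⌉ = ⌈4367/169⌉ − ⌈4297/169⌉ = 26 − 26 = 0
n=61: ⌈(62·70+97)/169⌉ − ⌈(61·70+97)/169⌉ = ⌈4437/169⌉ − ⌈4367/169⌉ = 27 − 26 = 1
n=62: ⌈(63·70+97)/169⌉ − ⌈(62·70+97)/169⌉ = ⌈4507/169⌉ − ⌈4437/169⌉ = 27 − 27 = 0
n=63: ⌈(64·70+97)/169⌉ − ⌈(63·70+97)/169⌉ = ⌈4577/169⌉ − ⌈4507/169⌉ = 28 − 27 = 1
n=64: ⌈(65·70+97)/169⌉ − ⌈(64·70+97)/169⌉ = ⌈4647/169⌉ − ⌈4577/169⌉ = 28 − 28 = 0
n=65: ⌈(66·70+97)/169⌉ − ⌈(65·70+97)/169⌉ = ⌈4717/169⌉ − ⌈4647/169⌉ = 28 − 28 = 0
n=66: ⌈(67·70+97)/169⌉ − ⌈(66·70+97)/169⌉ = ⌈4787/169⌉ − ⌈4717/169⌉ = 29 − 28 = 1
n=67: ⌈(68·70+97)/169⌉ − ⌈(67·70+97)/169⌉ = ⌈4857/169⌉ − ⌈4787/169⌉ = 29 − 29 = 0
n=68: ⌈(69·70+97)/169⌉ − ⌈(68·70+97)/169⌉ = ⌈4927/169⌉ − ⌈4857/169⌉ = 30 − 29 = 1
n=69: ⌈(70·70+97)/169⌉ − ⌈(69·70+97)/169⌉ = ⌈4997/169⌉ − ⌈4927/169⌉ = 30 − 30 = 0
n=70: ⌈(71·70+97)/169⌉ − ⌈(70·70+97)/169⌉ = ⌈5067/169⌉ − ⌈4997/169⌉ = 30 − 30 = 0
n=71: ⌈(72·70+97)/169⌉ − ⌈(71·70+97)/169⌉ = ⌈5137/169⌉ − ⌈5067/169⌉ = 31 − 30 = 1


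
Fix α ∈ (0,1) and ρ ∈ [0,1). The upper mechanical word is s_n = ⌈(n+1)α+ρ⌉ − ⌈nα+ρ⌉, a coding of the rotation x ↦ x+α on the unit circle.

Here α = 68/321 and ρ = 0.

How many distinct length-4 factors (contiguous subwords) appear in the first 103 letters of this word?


t_n = ⌈(n·68)/321⌉ for n = 0 … 103:
  n=0…9: ⌈0/321⌉=0 ⌈68/321⌉=1 ⌈136/321⌉=1 ⌈204/321⌉=1 ⌈272/321⌉=1 ⌈340/321⌉=2 ⌈408/321⌉=2 ⌈476/321⌉=2 ⌈544/321⌉=2 ⌈612/321⌉=2
  n=10…19: ⌈680/321⌉=3 ⌈748/321⌉=3 ⌈816/321⌉=3 ⌈884/321⌉=3 ⌈952/321⌉=3 ⌈1020/321⌉=4 ⌈1088/321⌉=4 ⌈1156/321⌉=4 ⌈1224/321⌉=4 ⌈1292/321⌉=5
  n=20…29: ⌈1360/321⌉=5 ⌈1428/321⌉=5 ⌈1496/321⌉=5 ⌈1564/321⌉=5 ⌈1632/321⌉=6 ⌈1700/321⌉=6 ⌈1768/321⌉=6 ⌈1836/321⌉=6 ⌈1904/321⌉=6 ⌈1972/321⌉=7
  n=30…39: ⌈2040/321⌉=7 ⌈2108/321⌉=7 ⌈2176/321⌉=7 ⌈2244/321⌉=7 ⌈2312/321⌉=8 ⌈2380/321⌉=8 ⌈2448/321⌉=8 ⌈2516/321⌉=8 ⌈2584/321⌉=9 ⌈2652/321⌉=9
  n=40…49: ⌈2720/321⌉=9 ⌈2788/321⌉=9 ⌈2856/321⌉=9 ⌈2924/321⌉=10 ⌈2992/321⌉=10 ⌈3060/321⌉=10 ⌈3128/321⌉=10 ⌈3196/321⌉=10 ⌈3264/321⌉=11 ⌈3332/321⌉=11
  n=50…59: ⌈3400/321⌉=11 ⌈3468/321⌉=11 ⌈3536/321⌉=12 ⌈3604/321⌉=12 ⌈3672/321⌉=12 ⌈3740/321⌉=12 ⌈3808/321⌉=12 ⌈3876/321⌉=13 ⌈3944/321⌉=13 ⌈4012/321⌉=13
  n=60…69: ⌈4080/321⌉=13 ⌈4148/321⌉=13 ⌈4216/321⌉=14 ⌈4284/321⌉=14 ⌈4352/321⌉=14 ⌈4420/321⌉=14 ⌈4488/321⌉=14 ⌈4556/321⌉=15 ⌈4624/321⌉=15 ⌈4692/321⌉=15
  n=70…79: ⌈4760/321⌉=15 ⌈4828/321⌉=16 ⌈4896/321⌉=16 ⌈4964/321⌉=16 ⌈5032/321⌉=16 ⌈5100/321⌉=16 ⌈5168/321⌉=17 ⌈5236/321⌉=17 ⌈5304/321⌉=17 ⌈5372/321⌉=17
  n=80…89: ⌈5440/321⌉=17 ⌈5508/321⌉=18 ⌈5576/321⌉=18 ⌈5644/321⌉=18 ⌈5712/321⌉=18 ⌈5780/321⌉=19 ⌈5848/321⌉=19 ⌈5916/321⌉=19 ⌈5984/321⌉=19 ⌈6052/321⌉=19
  n=90…99: ⌈6120/321⌉=20 ⌈6188/321⌉=20 ⌈6256/321⌉=20 ⌈6324/321⌉=20 ⌈6392/321⌉=20 ⌈6460/321⌉=21 ⌈6528/321⌉=21 ⌈6596/321⌉=21 ⌈6664/321⌉=21 ⌈6732/321⌉=21
  n=100…103: ⌈6800/321⌉=22 ⌈6868/321⌉=22 ⌈6936/321⌉=22 ⌈7004/321⌉=22
s_n = t_(n+1) − t_n for n = 0 … 102 gives
prefix = 1000100001000010001000010000100001000100001000010001000010000100001000100001000010001000010000100001000
slide a length-4 window over [0..3] … [99..102] (100 windows); first occurrence of each distinct factor:
  [  0..  3] 1000
  [  1..  4] 0001
  [  2..  5] 0010
  [  3..  6] 0100
  [  5..  8] 0000
  (the other 95 windows repeat one of these)
distinct factors: {0000, 0001, 0010, 0100, 1000}
count = 5  (Sturmian bound for length 4 is 5)

5


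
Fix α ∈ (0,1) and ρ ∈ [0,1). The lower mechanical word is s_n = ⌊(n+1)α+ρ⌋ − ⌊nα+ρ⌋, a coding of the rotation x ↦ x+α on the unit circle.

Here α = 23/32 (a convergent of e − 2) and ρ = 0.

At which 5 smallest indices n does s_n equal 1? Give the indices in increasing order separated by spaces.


1 2 4 5 6

n=0: ⌊23/32⌋−⌊0/32⌋ = 0−0 = 0
n=1: ⌊46/32⌋−⌊23/32⌋ = 1−0 = 1  ← one
n=2: ⌊69/32⌋−⌊46/32⌋ = 2−1 = 1  ← one
n=3: ⌊92/32⌋−⌊69/32⌋ = 2−2 = 0
n=4: ⌊115/32⌋−⌊92/32⌋ = 3−2 = 1  ← one
n=5: ⌊138/32⌋−⌊115/32⌋ = 4−3 = 1  ← one
n=6: ⌊161/32⌋−⌊138/32⌋ = 5−4 = 1  ← one
positions of the first 5 ones: 1 2 4 5 6


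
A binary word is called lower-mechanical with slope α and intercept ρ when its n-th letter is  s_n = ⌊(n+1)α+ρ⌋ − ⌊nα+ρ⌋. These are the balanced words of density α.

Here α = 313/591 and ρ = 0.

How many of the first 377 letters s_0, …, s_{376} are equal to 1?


199

#1s = Σ_{n=0}^{376} s_n = Σ_{n=0}^{376} (⌊(n+1)α+ρ⌋ − ⌊nα+ρ⌋)
the sum telescopes: every ⌊nα+ρ⌋ with 0 < n < 377 appears once with + and once with −, leaving ⌊377α+ρ⌋ − ⌊0·α+ρ⌋
377α + ρ = (377·313) / 591 = 118001/591
ρ = 0/591
⌊118001/591⌋ = 199,  ⌊0/591⌋ = 0
#1s = 199 − 0 = 199


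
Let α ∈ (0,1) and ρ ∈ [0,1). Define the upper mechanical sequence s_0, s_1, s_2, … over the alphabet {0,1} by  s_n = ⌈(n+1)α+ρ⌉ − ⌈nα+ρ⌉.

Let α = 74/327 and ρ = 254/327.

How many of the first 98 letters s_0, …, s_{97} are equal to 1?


#1s = Σ_{n=0}^{97} s_n = Σ_{n=0}^{97} (⌈(n+1)α+ρ⌉ − ⌈nα+ρ⌉)
the sum telescopes: every ⌈nα+ρ⌉ with 0 < n < 98 appears once with + and once with −, leaving ⌈98α+ρ⌉ − ⌈0·α+ρ⌉
98α + ρ = (98·74 + 254) / 327 = 7506/327
ρ = 254/327
⌈7506/327⌉ = 23,  ⌈254/327⌉ = 1
#1s = 23 − 1 = 22

22


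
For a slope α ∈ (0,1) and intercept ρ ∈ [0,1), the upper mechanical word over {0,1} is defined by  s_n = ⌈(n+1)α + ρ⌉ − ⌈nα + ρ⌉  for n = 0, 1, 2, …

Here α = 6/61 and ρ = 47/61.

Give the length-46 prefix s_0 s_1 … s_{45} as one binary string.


n=0: ⌈(1·6+47)/61⌉ − ⌈(0·6+47)/61⌉ = ⌈53/61⌉ − ⌈47/61⌉ = 1 − 1 = 0
n=1: ⌈(2·6+47)/61⌉ − ⌈(1·6+47)/61⌉ = ⌈59/61⌉ − ⌈53/61⌉ = 1 − 1 = 0
n=2: ⌈(3·6+47)/61⌉ − ⌈(2·6+47)/61⌉ = ⌈65/61⌉ − ⌈59/61⌉ = 2 − 1 = 1
n=3: ⌈(4·6+47)/61⌉ − ⌈(3·6+47)/61⌉ = ⌈71/61⌉ − ⌈65/61⌉ = 2 − 2 = 0
n=4: ⌈(5·6+47)/61⌉ − ⌈(4·6+47)/61⌉ = ⌈77/61⌉ − ⌈71/61⌉ = 2 − 2 = 0
n=5: ⌈(6·6+47)/61⌉ − ⌈(5·6+47)/61⌉ = ⌈83/61⌉ − ⌈77/61⌉ = 2 − 2 = 0
n=6: ⌈(7·6+47)/61⌉ − ⌈(6·6+47)/61⌉ = ⌈89/61⌉ − ⌈83/61⌉ = 2 − 2 = 0
n=7: ⌈(8·6+47)/61⌉ − ⌈(7·6+47)/61⌉ = ⌈95/61⌉ − ⌈89/61⌉ = 2 − 2 = 0
n=8: ⌈(9·6+47)/61⌉ − ⌈(8·6+47)/61⌉ = ⌈101/61⌉ − ⌈95/61⌉ = 2 − 2 = 0
n=9: ⌈(10·6+47)/61⌉ − ⌈(9·6+47)/61⌉ = ⌈107/61⌉ − ⌈101/61⌉ = 2 − 2 = 0
n=10: ⌈(11·6+47)/61⌉ − ⌈(10·6+47)/61⌉ = ⌈113/61⌉ − ⌈107/61⌉ = 2 − 2 = 0
n=11: ⌈(12·6+47)/61⌉ − ⌈(11·6+47)/61⌉ = ⌈119/61⌉ − ⌈113/61⌉ = 2 − 2 = 0
n=12: ⌈(13·6+47)/61⌉ − ⌈(12·6+47)/61⌉ = ⌈125/61⌉ − ⌈119/61⌉ = 3 − 2 = 1
n=13: ⌈(14·6+47)/61⌉ − ⌈(13·6+47)/61⌉ = ⌈131/61⌉ − ⌈125/61⌉ = 3 − 3 = 0
n=14: ⌈(15·6+47)/61⌉ − ⌈(14·6+47)/61⌉ = ⌈137/61⌉ − ⌈131/61⌉ = 3 − 3 = 0
n=15: ⌈(16·6+47)/61⌉ − ⌈(15·6+47)/61⌉ = ⌈143/61⌉ − ⌈137/61⌉ = 3 − 3 = 0
n=16: ⌈(17·6+47)/61⌉ − ⌈(16·6+47)/61⌉ = ⌈149/61⌉ − ⌈143/61⌉ = 3 − 3 = 0
n=17: ⌈(18·6+47)/61⌉ − ⌈(17·6+47)/61⌉ = ⌈155/61⌉ − ⌈149/61⌉ = 3 − 3 = 0
n=18: ⌈(19·6+47)/61⌉ − ⌈(18·6+47)/61⌉ = ⌈161/61⌉ − ⌈155/61⌉ = 3 − 3 = 0
n=19: ⌈(20·6+47)/61⌉ − ⌈(19·6+47)/61⌉ = ⌈167/61⌉ − ⌈161/61⌉ = 3 − 3 = 0
n=20: ⌈(21·6+47)/61⌉ − ⌈(20·6+47)/61⌉ = ⌈173/61⌉ − ⌈167/61⌉ = 3 − 3 = 0
n=21: ⌈(22·6+47)/61⌉ − ⌈(21·6+47)/61⌉ = ⌈179/61⌉ − ⌈173/61⌉ = 3 − 3 = 0
n=22: ⌈(23·6+47)/61⌉ − ⌈(22·6+47)/61⌉ = ⌈185/61⌉ − ⌈179/61⌉ = 4 − 3 = 1
n=23: ⌈(24·6+47)/61⌉ − ⌈(23·6+47)/61⌉ = ⌈191/61⌉ − ⌈185/61⌉ = 4 − 4 = 0
n=24: ⌈(25·6+47)/61⌉ − ⌈(24·6+47)/61⌉ = ⌈197/61⌉ − ⌈191/61⌉ = 4 − 4 = 0
n=25: ⌈(26·6+47)/61⌉ − ⌈(25·6+47)/61⌉ = ⌈203/61⌉ − ⌈197/61⌉ = 4 − 4 = 0
n=26: ⌈(27·6+47)/61⌉ − ⌈(26·6+47)/61⌉ = ⌈209/61⌉ − ⌈203/61⌉ = 4 − 4 = 0
n=27: ⌈(28·6+47)/61⌉ − ⌈(27·6+47)/61⌉ = ⌈215/61⌉ − ⌈209/61⌉ = 4 − 4 = 0
n=28: ⌈(29·6+47)/61⌉ − ⌈(28·6+47)/61⌉ = ⌈221/61⌉ − ⌈215/61⌉ = 4 − 4 = 0
n=29: ⌈(30·6+47)/61⌉ − ⌈(29·6+47)/61⌉ = ⌈227/61⌉ − ⌈221/61⌉ = 4 − 4 = 0
n=30: ⌈(31·6+47)/61⌉ − ⌈(30·6+47)/61⌉ = ⌈233/61⌉ − ⌈227/61⌉ = 4 − 4 = 0
n=31: ⌈(32·6+47)/61⌉ − ⌈(31·6+47)/61⌉ = ⌈239/61⌉ − ⌈233/61⌉ = 4 − 4 = 0
n=32: ⌈(33·6+47)/61⌉ − ⌈(32·6+47)/61⌉ = ⌈245/61⌉ − ⌈239/61⌉ = 5 − 4 = 1
n=33: ⌈(34·6+47)/61⌉ − ⌈(33·6+47)/61⌉ = ⌈251/61⌉ − ⌈245/61⌉ = 5 − 5 = 0
n=34: ⌈(35·6+47)/61⌉ − ⌈(34·6+47)/61⌉ = ⌈257/61⌉ − ⌈251/61⌉ = 5 − 5 = 0
n=35: ⌈(36·6+47)/61⌉ − ⌈(35·6+47)/61⌉ = ⌈263/61⌉ − ⌈257/61⌉ = 5 − 5 = 0
n=36: ⌈(37·6+47)/61⌉ − ⌈(36·6+47)/61⌉ = ⌈269/61⌉ − ⌈263/61⌉ = 5 − 5 = 0
n=37: ⌈(38·6+47)/61⌉ − ⌈(37·6+47)/61⌉ = ⌈275/61⌉ − ⌈269/61⌉ = 5 − 5 = 0
n=38: ⌈(39·6+47)/61⌉ − ⌈(38·6+47)/61⌉ = ⌈281/61⌉ − ⌈275/61⌉ = 5 − 5 = 0
n=39: ⌈(40·6+47)/61⌉ − ⌈(39·6+47)/61⌉ = ⌈287/61⌉ − ⌈281/61⌉ = 5 − 5 = 0
n=40: ⌈(41·6+47)/61⌉ − ⌈(40·6+47)/61⌉ = ⌈293/61⌉ − ⌈287/61⌉ = 5 − 5 = 0
n=41: ⌈(42·6+47)/61⌉ − ⌈(41·6+47)/61⌉ = ⌈299/61⌉ − ⌈293/61⌉ = 5 − 5 = 0
n=42: ⌈(43·6+47)/61⌉ − ⌈(42·6+47)/61⌉ = ⌈305/61⌉ − ⌈299/61⌉ = 5 − 5 = 0
n=43: ⌈(44·6+47)/61⌉ − ⌈(43·6+47)/61⌉ = ⌈311/61⌉ − ⌈305/61⌉ = 6 − 5 = 1
n=44: ⌈(45·6+47)/61⌉ − ⌈(44·6+47)/61⌉ = ⌈317/61⌉ − ⌈311/61⌉ = 6 − 6 = 0
n=45: ⌈(46·6+47)/61⌉ − ⌈(45·6+47)/61⌉ = ⌈323/61⌉ − ⌈317/61⌉ = 6 − 6 = 0

0010000000001000000000100000000010000000000100


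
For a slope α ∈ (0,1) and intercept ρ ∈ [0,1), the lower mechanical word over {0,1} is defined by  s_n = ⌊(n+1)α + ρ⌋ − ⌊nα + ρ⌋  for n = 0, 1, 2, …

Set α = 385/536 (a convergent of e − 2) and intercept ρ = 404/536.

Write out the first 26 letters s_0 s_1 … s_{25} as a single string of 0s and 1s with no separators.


n=0: ⌊(1·385+404)/536⌋ − ⌊(0·385+404)/536⌋ = ⌊789/536⌋ − ⌊404/536⌋ = 1 − 0 = 1
n=1: ⌊(2·385+404)/536⌋ − ⌊(1·385+404)/536⌋ = ⌊1174/536⌋ − ⌊789/536⌋ = 2 − 1 = 1
n=2: ⌊(3·385+404)/536⌋ − ⌊(2·385+404)/536⌋ = ⌊1559/536⌋ − ⌊1174/536⌋ = 2 − 2 = 0
n=3: ⌊(4·385+404)/536⌋ − ⌊(3·385+404)/536⌋ = ⌊1944/536⌋ − ⌊1559/536⌋ = 3 − 2 = 1
n=4: ⌊(5·385+404)/536⌋ − ⌊(4·385+404)/536⌋ = ⌊2329/536⌋ − ⌊1944/536⌋ = 4 − 3 = 1
n=5: ⌊(6·385+404)/536⌋ − ⌊(5·385+404)/536⌋ = ⌊2714/536⌋ − ⌊2329/536⌋ = 5 − 4 = 1
n=6: ⌊(7·385+404)/536⌋ − ⌊(6·385+404)/536⌋ = ⌊3099/536⌋ − ⌊2714/536⌋ = 5 − 5 = 0
n=7: ⌊(8·385+404)/536⌋ − ⌊(7·385+404)/536⌋ = ⌊3484/536⌋ − ⌊3099/536⌋ = 6 − 5 = 1
n=8: ⌊(9·385+404)/536⌋ − ⌊(8·385+404)/536⌋ = ⌊3869/536⌋ − ⌊3484/536⌋ = 7 − 6 = 1
n=9: ⌊(10·385+404)/536⌋ − ⌊(9·385+404)/536⌋ = ⌊4254/536⌋ − ⌊3869/536⌋ = 7 − 7 = 0
n=10: ⌊(11·385+404)/536⌋ − ⌊(10·385+404)/536⌋ = ⌊4639/536⌋ − ⌊4254/536⌋ = 8 − 7 = 1
n=11: ⌊(12·385+404)/536⌋ − ⌊(11·385+404)/536⌋ = ⌊5024/536⌋ − ⌊4639/536⌋ = 9 − 8 = 1
n=12: ⌊(13·385+404)/536⌋ − ⌊(12·385+404)/536⌋ = ⌊5409/536⌋ − ⌊5024/536⌋ = 10 − 9 = 1
n=13: ⌊(14·385+404)/536⌋ − ⌊(13·385+404)/536⌋ = ⌊5794/536⌋ − ⌊5409/536⌋ = 10 − 10 = 0
n=14: ⌊(15·385+404)/536⌋ − ⌊(14·385+404)/536⌋ = ⌊6179/536⌋ − ⌊5794/536⌋ = 11 − 10 = 1
n=15: ⌊(16·385+404)/536⌋ − ⌊(15·385+404)/536⌋ = ⌊6564/536⌋ − ⌊6179/536⌋ = 12 − 11 = 1
n=16: ⌊(17·385+404)/536⌋ − ⌊(16·385+404)/536⌋ = ⌊6949/536⌋ − ⌊6564/536⌋ = 12 − 12 = 0
n=17: ⌊(18·385+404)/536⌋ − ⌊(17·385+404)/536⌋ = ⌊7334/536⌋ − ⌊6949/536⌋ = 13 − 12 = 1
n=18: ⌊(19·385+404)/536⌋ − ⌊(18·385+404)/536⌋ = ⌊7719/536⌋ − ⌊7334/536⌋ = 14 − 13 = 1
n=19: ⌊(20·385+404)/536⌋ − ⌊(19·385+404)/536⌋ = ⌊8104/536⌋ − ⌊7719/536⌋ = 15 − 14 = 1
n=20: ⌊(21·385+404)/536⌋ − ⌊(20·385+404)/536⌋ = ⌊8489/536⌋ − ⌊8104/536⌋ = 15 − 15 = 0
n=21: ⌊(22·385+404)/536⌋ − ⌊(21·385+404)/536⌋ = ⌊8874/536⌋ − ⌊8489/536⌋ = 16 − 15 = 1
n=22: ⌊(23·385+404)/536⌋ − ⌊(22·385+404)/536⌋ = ⌊9259/536⌋ − ⌊8874/536⌋ = 17 − 16 = 1
n=23: ⌊(24·385+404)/536⌋ − ⌊(23·385+404)/536⌋ = ⌊9644/536⌋ − ⌊9259/536⌋ = 17 − 17 = 0
n=24: ⌊(25·385+404)/536⌋ − ⌊(24·385+404)/536⌋ = ⌊10029/536⌋ − ⌊9644/536⌋ = 18 − 17 = 1
n=25: ⌊(26·385+404)/536⌋ − ⌊(25·385+404)/536⌋ = ⌊10414/536⌋ − ⌊10029/536⌋ = 19 − 18 = 1

11011101101110110111011011


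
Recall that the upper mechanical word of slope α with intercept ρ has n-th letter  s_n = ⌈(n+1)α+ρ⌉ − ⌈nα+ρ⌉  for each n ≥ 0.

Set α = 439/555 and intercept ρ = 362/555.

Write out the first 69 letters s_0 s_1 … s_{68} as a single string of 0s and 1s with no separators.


n=0: ⌈(1·439+362)/555⌉ − ⌈(0·439+362)/555⌉ = ⌈801/555⌉ − ⌈362/555⌉ = 2 − 1 = 1
n=1: ⌈(2·439+362)/555⌉ − ⌈(1·439+362)/555⌉ = ⌈1240/555⌉ − ⌈801/555⌉ = 3 − 2 = 1
n=2: ⌈(3·439+362)/555⌉ − ⌈(2·439+362)/555⌉ = ⌈1679/555⌉ − ⌈1240/555⌉ = 4 − 3 = 1
n=3: ⌈(4·439+362)/555⌉ − ⌈(3·439+362)/555⌉ = ⌈2118/555⌉ − ⌈1679/555⌉ = 4 − 4 = 0
n=4: ⌈(5·439+362)/555⌉ − ⌈(4·439+362)/555⌉ = ⌈2557/555⌉ − ⌈2118/555⌉ = 5 − 4 = 1
n=5: ⌈(6·439+362)/555⌉ − ⌈(5·439+362)/555⌉ = ⌈2996/555⌉ − ⌈2557/555⌉ = 6 − 5 = 1
n=6: ⌈(7·439+362)/555⌉ − ⌈(6·439+362)/555⌉ = ⌈3435/555⌉ − ⌈2996/555⌉ = 7 − 6 = 1
n=7: ⌈(8·439+362)/555⌉ − ⌈(7·439+362)/555⌉ = ⌈3874/555⌉ − ⌈3435/555⌉ = 7 − 7 = 0
n=8: ⌈(9·439+362)/555⌉ − ⌈(8·439+362)/555⌉ = ⌈4313/555⌉ − ⌈3874/555⌉ = 8 − 7 = 1
n=9: ⌈(10·439+362)/555⌉ − ⌈(9·439+362)/555⌉ = ⌈4752/555⌉ − ⌈4313/555⌉ = 9 − 8 = 1
n=10: ⌈(11·439+362)/555⌉ − ⌈(10·439+362)/555⌉ = ⌈5191/555⌉ − ⌈4752/555⌉ = 10 − 9 = 1
n=11: ⌈(12·439+362)/555⌉ − ⌈(11·439+362)/555⌉ = ⌈5630/555⌉ − ⌈5191/555⌉ = 11 − 10 = 1
n=12: ⌈(13·439+362)/555⌉ − ⌈(12·439+362)/555⌉ = ⌈6069/555⌉ − ⌈5630/555⌉ = 11 − 11 = 0
n=13: ⌈(14·439+362)/555⌉ − ⌈(13·439+362)/555⌉ = ⌈6508/555⌉ − ⌈6069/555⌉ = 12 − 11 = 1
n=14: ⌈(15·439+362)/555⌉ − ⌈(14·439+362)/555⌉ = ⌈6947/555⌉ − ⌈6508/555⌉ = 13 − 12 = 1
n=15: ⌈(16·439+362)/555⌉ − ⌈(15·439+362)/555⌉ = ⌈7386/555⌉ − ⌈6947/555⌉ = 14 − 13 = 1
n=16: ⌈(17·439+362)/555⌉ − ⌈(16·439+362)/555⌉ = ⌈7825/555⌉ − ⌈7386/555⌉ = 15 − 14 = 1
n=17: ⌈(18·439+362)/555⌉ − ⌈(17·439+362)/555⌉ = ⌈8264/555⌉ − ⌈7825/555⌉ = 15 − 15 = 0
n=18: ⌈(19·439+362)/555⌉ − ⌈(18·439+362)/555⌉ = ⌈8703/555⌉ − ⌈8264/555⌉ = 16 − 15 = 1
n=19: ⌈(20·439+362)/555⌉ − ⌈(19·439+362)/555⌉ = ⌈9142/555⌉ − ⌈8703/555⌉ = 17 − 16 = 1
n=20: ⌈(21·439+362)/555⌉ − ⌈(20·439+362)/555⌉ = ⌈9581/555⌉ − ⌈9142/555⌉ = 18 − 17 = 1
n=21: ⌈(22·439+362)/555⌉ − ⌈(21·439+362)/555⌉ = ⌈10020/555⌉ − ⌈9581/555⌉ = 19 − 18 = 1
n=22: ⌈(23·439+362)/555⌉ − ⌈(22·439+362)/555⌉ = ⌈10459/555⌉ − ⌈10020/555⌉ = 19 − 19 = 0
n=23: ⌈(24·439+362)/555⌉ − ⌈(23·439+362)/555⌉ = ⌈10898/555⌉ − ⌈10459/555⌉ = 20 − 19 = 1
n=24: ⌈(25·439+362)/555⌉ − ⌈(24·439+362)/555⌉ = ⌈11337/555⌉ − ⌈10898/555⌉ = 21 − 20 = 1
n=25: ⌈(26·439+362)/555⌉ − ⌈(25·439+362)/555⌉ = ⌈11776/555⌉ − ⌈11337/555⌉ = 22 − 21 = 1
n=26: ⌈(27·439+362)/555⌉ − ⌈(26·439+362)/555⌉ = ⌈12215/555⌉ − ⌈11776/555⌉ = 23 − 22 = 1
n=27: ⌈(28·439+362)/555⌉ − ⌈(27·439+362)/555⌉ = ⌈12654/555⌉ − ⌈12215/555⌉ = 23 − 23 = 0
n=28: ⌈(29·439+362)/555⌉ − ⌈(28·439+362)/555⌉ = ⌈13093/555⌉ − ⌈12654/555⌉ = 24 − 23 = 1
n=29: ⌈(30·439+362)/555⌉ − ⌈(29·439+362)/555⌉ = ⌈13532/555⌉ − ⌈13093/555⌉ = 25 − 24 = 1
n=30: ⌈(31·439+362)/555⌉ − ⌈(30·439+362)/555⌉ = ⌈13971/555⌉ − ⌈13532/555⌉ = 26 − 25 = 1
n=31: ⌈(32·439+362)/555⌉ − ⌈(31·439+362)/555⌉ = ⌈14410/555⌉ − ⌈13971/555⌉ = 26 − 26 = 0
n=32: ⌈(33·439+362)/555⌉ − ⌈(32·439+362)/555⌉ = ⌈14849/555⌉ − ⌈14410/555⌉ = 27 − 26 = 1
n=33: ⌈(34·439+362)/555⌉ − ⌈(33·439+362)/555⌉ = ⌈15288/555⌉ − ⌈14849/555⌉ = 28 − 27 = 1
n=34: ⌈(35·439+362)/555⌉ − ⌈(34·439+362)/555⌉ = ⌈15727/555⌉ − ⌈15288/555⌉ = 29 − 28 = 1
n=35: ⌈(36·439+362)/555⌉ − ⌈(35·439+362)/555⌉ = ⌈16166/555⌉ − ⌈15727/555⌉ = 30 − 29 = 1
n=36: ⌈(37·439+362)/555⌉ − ⌈(36·439+362)/555⌉ = ⌈16605/555⌉ − ⌈16166/555⌉ = 30 − 30 = 0
n=37: ⌈(38·439+362)/555⌉ − ⌈(37·439+362)/555⌉ = ⌈17044/555⌉ − ⌈16605/555⌉ = 31 − 30 = 1
n=38: ⌈(39·439+362)/555⌉ − ⌈(38·439+362)/555⌉ = ⌈17483/555⌉ − ⌈17044/555⌉ = 32 − 31 = 1
n=39: ⌈(40·439+362)/555⌉ − ⌈(39·439+362)/555⌉ = ⌈17922/555⌉ − ⌈17483/555⌉ = 33 − 32 = 1
n=40: ⌈(41·439+362)/555⌉ − ⌈(40·439+362)/555⌉ = ⌈18361/555⌉ − ⌈17922/555⌉ = 34 − 33 = 1
n=41: ⌈(42·439+362)/555⌉ − ⌈(41·439+362)/555⌉ = ⌈18800/555⌉ − ⌈18361/555⌉ = 34 − 34 = 0
n=42: ⌈(43·439+362)/555⌉ − ⌈(42·439+362)/555⌉ = ⌈19239/555⌉ − ⌈18800/555⌉ = 35 − 34 = 1
n=43: ⌈(44·439+362)/555⌉ − ⌈(43·439+362)/555⌉ = ⌈19678/555⌉ − ⌈19239/555⌉ = 36 − 35 = 1
n=44: ⌈(45·439+362)/555⌉ − ⌈(44·439+362)/555⌉ = ⌈20117/555⌉ − ⌈19678/555⌉ = 37 − 36 = 1
n=45: ⌈(46·439+362)/555⌉ − ⌈(45·439+362)/555⌉ = ⌈20556/555⌉ − ⌈20117/555⌉ = 38 − 37 = 1
n=46: ⌈(47·439+362)/555⌉ − ⌈(46·439+362)/555⌉ = ⌈20995/555⌉ − ⌈20556/555⌉ = 38 − 38 = 0
n=47: ⌈(48·439+362)/555⌉ − ⌈(47·439+362)/555⌉ = ⌈21434/555⌉ − ⌈20995/555⌉ = 39 − 38 = 1
n=48: ⌈(49·439+362)/555⌉ − ⌈(48·439+362)/555⌉ = ⌈21873/555⌉ − ⌈21434/555⌉ = 40 − 39 = 1
n=49: ⌈(50·439+362)/555⌉ − ⌈(49·439+362)/555⌉ = ⌈22312/555⌉ − ⌈21873/555⌉ = 41 − 40 = 1
n=50: ⌈(51·439+362)/555⌉ − ⌈(50·439+362)/555⌉ = ⌈22751/555⌉ − ⌈22312/555⌉ = 41 − 41 = 0
n=51: ⌈(52·439+362)/555⌉ − ⌈(51·439+362)/555⌉ = ⌈23190/555⌉ − ⌈22751/555⌉ = 42 − 41 = 1
n=52: ⌈(53·439+362)/555⌉ − ⌈(52·439+362)/555⌉ = ⌈23629/555⌉ − ⌈23190/555⌉ = 43 − 42 = 1
n=53: ⌈(54·439+362)/555⌉ − ⌈(53·439+362)/555⌉ = ⌈24068/555⌉ − ⌈23629/555⌉ = 44 − 43 = 1
n=54: ⌈(55·439+362)/555⌉ − ⌈(54·439+362)/555⌉ = ⌈24507/555⌉ − ⌈24068/555⌉ = 45 − 44 = 1
n=55: ⌈(56·439+362)/555⌉ − ⌈(55·439+362)/555⌉ = ⌈24946/555⌉ − ⌈24507/555⌉ = 45 − 45 = 0
n=56: ⌈(57·439+362)/555⌉ − ⌈(56·439+362)/555⌉ = ⌈25385/555⌉ − ⌈24946/555⌉ = 46 − 45 = 1
n=57: ⌈(58·439+362)/555⌉ − ⌈(57·439+362)/555⌉ = ⌈25824/555⌉ − ⌈25385/555⌉ = 47 − 46 = 1
n=58: ⌈(59·439+362)/555⌉ − ⌈(58·439+362)/555⌉ = ⌈26263/555⌉ − ⌈25824/555⌉ = 48 − 47 = 1
n=59: ⌈(60·439+362)/555⌉ − ⌈(59·439+362)/555⌉ = ⌈26702/555⌉ − ⌈26263/555⌉ = 49 − 48 = 1
n=60: ⌈(61·439+362)/555⌉ − ⌈(60·439+362)/555⌉ = ⌈27141/555⌉ − ⌈26702/555⌉ = 49 − 49 = 0
n=61: ⌈(62·439+362)/555⌉ − ⌈(61·439+362)/555⌉ = ⌈27580/555⌉ − ⌈27141/555⌉ = 50 − 49 = 1
n=62: ⌈(63·439+362)/555⌉ − ⌈(62·439+362)/555⌉ = ⌈28019/555⌉ − ⌈27580/555⌉ = 51 − 50 = 1
n=63: ⌈(64·439+362)/555⌉ − ⌈(63·439+362)/555⌉ = ⌈28458/555⌉ − ⌈28019/555⌉ = 52 − 51 = 1
n=64: ⌈(65·439+362)/555⌉ − ⌈(64·439+362)/555⌉ = ⌈28897/555⌉ − ⌈28458/555⌉ = 53 − 52 = 1
n=65: ⌈(66·439+362)/555⌉ − ⌈(65·439+362)/555⌉ = ⌈29336/555⌉ − ⌈28897/555⌉ = 53 − 53 = 0
n=66: ⌈(67·439+362)/555⌉ − ⌈(66·439+362)/555⌉ = ⌈29775/555⌉ − ⌈29336/555⌉ = 54 − 53 = 1
n=67: ⌈(68·439+362)/555⌉ − ⌈(67·439+362)/555⌉ = ⌈30214/555⌉ − ⌈29775/555⌉ = 55 − 54 = 1
n=68: ⌈(69·439+362)/555⌉ − ⌈(68·439+362)/555⌉ = ⌈30653/555⌉ − ⌈30214/555⌉ = 56 − 55 = 1

111011101111011110111101111011101111011110111101110111101111011110111
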